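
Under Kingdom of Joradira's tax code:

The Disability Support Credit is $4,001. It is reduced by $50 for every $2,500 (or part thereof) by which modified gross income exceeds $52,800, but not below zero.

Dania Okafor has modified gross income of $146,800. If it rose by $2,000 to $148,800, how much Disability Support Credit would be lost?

$50

At $146,800 — income exceeds $52,800 by $94,000, which is 38 full-or-partial $2,500 increments; reduction = 38 × $50 = $1,900, leaving $2,101.
At $148,800 — income exceeds $52,800 by $96,000, which is 39 full-or-partial $2,500 increments; reduction = 39 × $50 = $1,950, leaving $2,051.
Lost: $2,101 − $2,051 = $50.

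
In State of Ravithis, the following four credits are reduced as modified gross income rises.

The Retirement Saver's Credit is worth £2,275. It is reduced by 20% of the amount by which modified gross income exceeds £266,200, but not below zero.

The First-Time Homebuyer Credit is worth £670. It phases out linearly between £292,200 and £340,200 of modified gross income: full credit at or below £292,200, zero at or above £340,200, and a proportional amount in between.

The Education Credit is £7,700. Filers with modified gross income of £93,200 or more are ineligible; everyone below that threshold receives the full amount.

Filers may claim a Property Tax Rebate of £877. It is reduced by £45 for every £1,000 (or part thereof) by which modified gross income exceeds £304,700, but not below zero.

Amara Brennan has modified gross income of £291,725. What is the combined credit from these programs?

£1,547

Retirement Saver's Credit: 20% of the £25,525 excess over £266,200 is £5,105 ≥ base, so the credit is £0.
First-Time Homebuyer Credit: £291,725 is at or below the £292,200 threshold, so the full £670 applies.
Education Credit: £291,725 meets or exceeds the £93,200 cutoff, so the credit is £0.
Property Tax Rebate: £291,725 is at or below the £304,700 threshold, so the full £877 applies.
Total: £0 + £670 + £0 + £877 = £1,547.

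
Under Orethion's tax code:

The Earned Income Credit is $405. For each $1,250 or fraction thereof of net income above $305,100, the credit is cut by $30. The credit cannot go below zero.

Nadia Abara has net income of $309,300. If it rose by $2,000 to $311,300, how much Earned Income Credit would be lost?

At $309,300 — income exceeds $305,100 by $4,200, which is 4 full-or-partial $1,250 increments; reduction = 4 × $30 = $120, leaving $285.
At $311,300 — income exceeds $305,100 by $6,200, which is 5 full-or-partial $1,250 increments; reduction = 5 × $30 = $150, leaving $255.
Lost: $285 − $255 = $30.

$30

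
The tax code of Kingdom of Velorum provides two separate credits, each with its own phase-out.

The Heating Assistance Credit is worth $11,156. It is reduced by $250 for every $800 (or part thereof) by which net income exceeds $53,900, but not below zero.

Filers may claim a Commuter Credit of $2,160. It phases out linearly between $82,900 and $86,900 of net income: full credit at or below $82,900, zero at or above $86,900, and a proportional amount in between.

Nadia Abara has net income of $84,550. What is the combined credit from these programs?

$2,675

Heating Assistance Credit: income exceeds $53,900 by $30,650, which is 39 full-or-partial $800 increments; reduction = 39 × $250 = $9,750, leaving $1,406.
Commuter Credit: $84,550 is $1,650 into a $4,000 phase-out range, leaving 2,350/4,000 of the credit: $2,160 × 2,350/4,000 = $1,269.
Total: $1,406 + $1,269 = $2,675.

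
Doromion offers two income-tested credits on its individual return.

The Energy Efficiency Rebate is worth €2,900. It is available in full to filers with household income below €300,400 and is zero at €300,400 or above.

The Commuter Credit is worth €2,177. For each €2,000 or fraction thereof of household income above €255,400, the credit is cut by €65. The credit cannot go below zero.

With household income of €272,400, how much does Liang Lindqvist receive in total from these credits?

Energy Efficiency Rebate: €272,400 is below the €300,400 cutoff, so the full €2,900 applies.
Commuter Credit: income exceeds €255,400 by €17,000, which is 9 full-or-partial €2,000 increments; reduction = 9 × €65 = €585, leaving €1,592.
Total: €2,900 + €1,592 = €4,492.

€4,492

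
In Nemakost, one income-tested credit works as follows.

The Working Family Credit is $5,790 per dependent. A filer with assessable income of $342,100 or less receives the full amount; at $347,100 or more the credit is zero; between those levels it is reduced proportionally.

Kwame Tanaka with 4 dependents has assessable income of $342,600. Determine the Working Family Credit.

Working Family Credit: base = 4 × $5,790 = $23,160. $342,600 is $500 into a $5,000 phase-out range, leaving 4,500/5,000 of the credit: $23,160 × 4,500/5,000 = $20,844.

$20,844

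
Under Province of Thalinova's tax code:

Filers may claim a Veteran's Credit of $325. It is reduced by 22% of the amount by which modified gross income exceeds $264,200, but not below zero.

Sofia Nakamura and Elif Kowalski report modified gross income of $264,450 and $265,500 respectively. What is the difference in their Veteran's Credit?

Sofia ($264,450): Veteran's Credit: 22% of the $250 excess over $264,200 is $55; credit = $325 − $55 = $270.
Elif ($265,500): Veteran's Credit: 22% of the $1,300 excess over $264,200 is $286; credit = $325 − $286 = $39.
Difference: |$270 − $39| = $231.

$231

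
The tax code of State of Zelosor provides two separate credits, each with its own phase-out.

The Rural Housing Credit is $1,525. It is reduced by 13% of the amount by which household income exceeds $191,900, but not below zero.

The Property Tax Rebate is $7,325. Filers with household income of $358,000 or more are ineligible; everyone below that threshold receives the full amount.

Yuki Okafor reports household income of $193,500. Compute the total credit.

$8,642

Rural Housing Credit: 13% of the $1,600 excess over $191,900 is $208; credit = $1,525 − $208 = $1,317.
Property Tax Rebate: $193,500 is below the $358,000 cutoff, so the full $7,325 applies.
Total: $1,317 + $7,325 = $8,642.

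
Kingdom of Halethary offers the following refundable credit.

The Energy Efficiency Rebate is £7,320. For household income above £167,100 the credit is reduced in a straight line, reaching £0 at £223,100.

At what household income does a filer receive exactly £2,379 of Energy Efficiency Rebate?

£204,900

£2,379 is 2,379/7,320 of the full £7,320, so 4,941/7,320 of the £56,000 range has been used: income = £167,100 + £56,000 × 4,941/7,320 = £204,900.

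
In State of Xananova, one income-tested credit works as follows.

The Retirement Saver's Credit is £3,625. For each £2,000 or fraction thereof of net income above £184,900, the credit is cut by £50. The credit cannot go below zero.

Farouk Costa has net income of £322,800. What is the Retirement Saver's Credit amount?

Retirement Saver's Credit: income exceeds £184,900 by £137,900, which is 69 full-or-partial £2,000 increments; reduction = 69 × £50 = £3,450, leaving £175.

£175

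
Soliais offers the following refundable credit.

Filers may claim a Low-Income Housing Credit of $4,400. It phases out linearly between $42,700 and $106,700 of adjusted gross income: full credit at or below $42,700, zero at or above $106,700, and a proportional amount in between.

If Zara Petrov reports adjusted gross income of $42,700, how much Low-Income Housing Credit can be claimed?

Low-Income Housing Credit: $42,700 is at or below the $42,700 threshold, so the full $4,400 applies.

$4,400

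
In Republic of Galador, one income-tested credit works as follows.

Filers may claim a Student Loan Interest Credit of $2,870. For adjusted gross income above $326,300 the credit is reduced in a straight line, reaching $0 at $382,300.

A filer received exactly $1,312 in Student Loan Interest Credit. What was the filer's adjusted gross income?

$1,312 is 1,312/2,870 of the full $2,870, so 1,558/2,870 of the $56,000 range has been used: income = $326,300 + $56,000 × 1,558/2,870 = $356,700.

$356,700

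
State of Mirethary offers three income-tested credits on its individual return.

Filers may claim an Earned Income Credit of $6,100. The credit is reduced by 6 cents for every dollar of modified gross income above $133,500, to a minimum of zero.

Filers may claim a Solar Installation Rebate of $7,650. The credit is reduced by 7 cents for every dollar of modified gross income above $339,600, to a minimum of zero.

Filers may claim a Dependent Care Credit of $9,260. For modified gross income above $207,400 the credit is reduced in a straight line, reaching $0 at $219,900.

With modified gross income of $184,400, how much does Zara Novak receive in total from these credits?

Earned Income Credit: 6% of the $50,900 excess over $133,500 is $3,054; credit = $6,100 − $3,054 = $3,046.
Solar Installation Rebate: $184,400 is at or below the $339,600 threshold, so the full $7,650 applies.
Dependent Care Credit: $184,400 is at or below the $207,400 threshold, so the full $9,260 applies.
Total: $3,046 + $7,650 + $9,260 = $19,956.

$19,956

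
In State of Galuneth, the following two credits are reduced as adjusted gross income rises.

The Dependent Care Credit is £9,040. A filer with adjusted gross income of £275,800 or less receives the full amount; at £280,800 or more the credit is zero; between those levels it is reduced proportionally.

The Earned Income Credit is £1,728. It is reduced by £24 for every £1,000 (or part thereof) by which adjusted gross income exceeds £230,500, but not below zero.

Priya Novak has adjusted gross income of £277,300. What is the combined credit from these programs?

Dependent Care Credit: £277,300 is £1,500 into a £5,000 phase-out range, leaving 3,500/5,000 of the credit: £9,040 × 3,500/5,000 = £6,328.
Earned Income Credit: income exceeds £230,500 by £46,800, which is 47 full-or-partial £1,000 increments; reduction = 47 × £24 = £1,128, leaving £600.
Total: £6,328 + £600 = £6,928.

£6,928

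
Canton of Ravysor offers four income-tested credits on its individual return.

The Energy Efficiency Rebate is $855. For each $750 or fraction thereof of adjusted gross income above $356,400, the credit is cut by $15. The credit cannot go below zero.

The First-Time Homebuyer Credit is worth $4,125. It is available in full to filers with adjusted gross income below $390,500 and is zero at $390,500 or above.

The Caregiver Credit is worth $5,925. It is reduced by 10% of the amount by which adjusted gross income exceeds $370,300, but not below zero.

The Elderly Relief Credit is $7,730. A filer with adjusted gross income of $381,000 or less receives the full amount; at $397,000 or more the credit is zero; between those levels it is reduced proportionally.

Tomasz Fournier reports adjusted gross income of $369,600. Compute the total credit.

Energy Efficiency Rebate: income exceeds $356,400 by $13,200, which is 18 full-or-partial $750 increments; reduction = 18 × $15 = $270, leaving $585.
First-Time Homebuyer Credit: $369,600 is below the $390,500 cutoff, so the full $4,125 applies.
Caregiver Credit: $369,600 is at or below the $370,300 threshold, so the full $5,925 applies.
Elderly Relief Credit: $369,600 is at or below the $381,000 threshold, so the full $7,730 applies.
Total: $585 + $4,125 + $5,925 + $7,730 = $18,365.

$18,365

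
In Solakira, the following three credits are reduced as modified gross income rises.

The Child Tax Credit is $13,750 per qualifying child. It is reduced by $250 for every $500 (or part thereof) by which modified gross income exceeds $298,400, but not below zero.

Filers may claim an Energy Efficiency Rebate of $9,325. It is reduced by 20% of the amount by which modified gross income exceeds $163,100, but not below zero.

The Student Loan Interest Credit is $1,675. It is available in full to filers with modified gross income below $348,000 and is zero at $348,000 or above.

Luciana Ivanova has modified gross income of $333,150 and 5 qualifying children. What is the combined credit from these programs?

Child Tax Credit: base = 5 × $13,750 = $68,750. income exceeds $298,400 by $34,750, which is 70 full-or-partial $500 increments; reduction = 70 × $250 = $17,500, leaving $51,250.
Energy Efficiency Rebate: 20% of the $170,050 excess over $163,100 is $34,010 ≥ base, so the credit is $0.
Student Loan Interest Credit: $333,150 is below the $348,000 cutoff, so the full $1,675 applies.
Total: $51,250 + $0 + $1,675 = $52,925.

$52,925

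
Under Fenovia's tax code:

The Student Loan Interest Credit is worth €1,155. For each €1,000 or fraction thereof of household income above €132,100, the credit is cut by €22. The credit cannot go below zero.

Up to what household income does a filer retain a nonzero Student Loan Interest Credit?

After 52 increments the reduction is 52 × €22 = €1,144, leaving €11; one more increment wipes it out. Increment 52 ends at excess 52 × €1,000 = €52,000, so the highest qualifying income is €132,100 + €52,000 = €184,100.

€184,100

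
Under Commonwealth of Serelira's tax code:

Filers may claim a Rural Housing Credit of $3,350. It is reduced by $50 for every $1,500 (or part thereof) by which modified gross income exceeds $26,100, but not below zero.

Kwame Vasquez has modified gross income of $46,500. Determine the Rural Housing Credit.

Rural Housing Credit: income exceeds $26,100 by $20,400, which is 14 full-or-partial $1,500 increments; reduction = 14 × $50 = $700, leaving $2,650.

$2,650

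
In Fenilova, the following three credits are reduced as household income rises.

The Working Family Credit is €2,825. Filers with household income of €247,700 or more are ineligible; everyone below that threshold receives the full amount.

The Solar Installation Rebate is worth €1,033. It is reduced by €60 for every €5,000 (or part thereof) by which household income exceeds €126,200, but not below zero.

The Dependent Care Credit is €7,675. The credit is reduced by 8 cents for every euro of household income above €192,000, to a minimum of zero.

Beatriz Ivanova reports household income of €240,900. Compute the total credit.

Working Family Credit: €240,900 is below the €247,700 cutoff, so the full €2,825 applies.
Solar Installation Rebate: income exceeds €126,200 by €114,700 → 23 increments × €60 = €1,380 ≥ base, so the credit is €0.
Dependent Care Credit: 8% of the €48,900 excess over €192,000 is €3,912; credit = €7,675 − €3,912 = €3,763.
Total: €2,825 + €0 + €3,763 = €6,588.

€6,588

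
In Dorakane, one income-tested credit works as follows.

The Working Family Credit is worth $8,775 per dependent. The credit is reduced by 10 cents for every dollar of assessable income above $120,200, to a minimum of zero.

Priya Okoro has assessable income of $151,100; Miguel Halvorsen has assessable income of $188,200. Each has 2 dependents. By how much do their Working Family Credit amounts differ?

$3,710

Priya ($151,100): Working Family Credit: base = 2 × $8,775 = $17,550. 10% of the $30,900 excess over $120,200 is $3,090; credit = $17,550 − $3,090 = $14,460.
Miguel ($188,200): Working Family Credit: base = 2 × $8,775 = $17,550. 10% of the $68,000 excess over $120,200 is $6,800; credit = $17,550 − $6,800 = $10,750.
Difference: |$14,460 − $10,750| = $3,710.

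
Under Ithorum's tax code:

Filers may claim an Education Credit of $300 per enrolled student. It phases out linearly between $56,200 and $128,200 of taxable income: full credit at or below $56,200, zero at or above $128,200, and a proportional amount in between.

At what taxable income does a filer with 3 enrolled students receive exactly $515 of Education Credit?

$87,000

Full credit = 3 × $300 = $900.
$515 is 515/900 of the full $900, so 385/900 of the $72,000 range has been used: income = $56,200 + $72,000 × 385/900 = $87,000.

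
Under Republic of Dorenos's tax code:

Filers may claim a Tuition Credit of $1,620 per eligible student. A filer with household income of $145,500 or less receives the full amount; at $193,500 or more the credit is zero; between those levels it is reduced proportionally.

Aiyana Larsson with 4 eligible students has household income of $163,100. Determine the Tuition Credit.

$4,104

Tuition Credit: base = 4 × $1,620 = $6,480. $163,100 is $17,600 into a $48,000 phase-out range, leaving 30,400/48,000 of the credit: $6,480 × 30,400/48,000 = $4,104.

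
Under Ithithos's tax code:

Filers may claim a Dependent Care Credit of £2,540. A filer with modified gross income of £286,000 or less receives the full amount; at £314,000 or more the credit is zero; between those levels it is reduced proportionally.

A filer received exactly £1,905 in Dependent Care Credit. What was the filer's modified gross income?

£1,905 is 1,905/2,540 of the full £2,540, so 635/2,540 of the £28,000 range has been used: income = £286,000 + £28,000 × 635/2,540 = £293,000.

£293,000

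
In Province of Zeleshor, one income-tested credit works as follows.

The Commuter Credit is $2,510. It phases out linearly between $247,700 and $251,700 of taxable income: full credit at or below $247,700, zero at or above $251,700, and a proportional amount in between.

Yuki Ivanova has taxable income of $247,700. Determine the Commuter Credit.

$2,510

Commuter Credit: $247,700 is at or below the $247,700 threshold, so the full $2,510 applies.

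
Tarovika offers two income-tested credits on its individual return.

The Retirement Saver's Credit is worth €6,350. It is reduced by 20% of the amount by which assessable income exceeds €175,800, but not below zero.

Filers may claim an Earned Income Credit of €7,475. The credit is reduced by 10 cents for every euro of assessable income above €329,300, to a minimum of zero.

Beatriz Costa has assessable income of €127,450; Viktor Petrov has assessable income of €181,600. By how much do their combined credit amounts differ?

Beatriz (€127,450): Retirement Saver's Credit: €127,450 is at or below the €175,800 threshold, so the full €6,350 applies. Earned Income Credit: €127,450 is at or below the €329,300 threshold, so the full €7,475 applies. total €6,350 + €7,475 = €13,825
Viktor (€181,600): Retirement Saver's Credit: 20% of the €5,800 excess over €175,800 is €1,160; credit = €6,350 − €1,160 = €5,190. Earned Income Credit: €181,600 is at or below the €329,300 threshold, so the full €7,475 applies. total €5,190 + €7,475 = €12,665
Difference: |€13,825 − €12,665| = €1,160.

€1,160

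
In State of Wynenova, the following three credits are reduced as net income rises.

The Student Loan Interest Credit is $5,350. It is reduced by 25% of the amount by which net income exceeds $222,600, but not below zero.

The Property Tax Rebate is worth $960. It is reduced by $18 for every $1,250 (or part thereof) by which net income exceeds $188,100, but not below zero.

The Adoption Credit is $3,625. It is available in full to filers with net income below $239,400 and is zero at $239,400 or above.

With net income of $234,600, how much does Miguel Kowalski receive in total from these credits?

Student Loan Interest Credit: 25% of the $12,000 excess over $222,600 is $3,000; credit = $5,350 − $3,000 = $2,350.
Property Tax Rebate: income exceeds $188,100 by $46,500, which is 38 full-or-partial $1,250 increments; reduction = 38 × $18 = $684, leaving $276.
Adoption Credit: $234,600 is below the $239,400 cutoff, so the full $3,625 applies.
Total: $2,350 + $276 + $3,625 = $6,251.

$6,251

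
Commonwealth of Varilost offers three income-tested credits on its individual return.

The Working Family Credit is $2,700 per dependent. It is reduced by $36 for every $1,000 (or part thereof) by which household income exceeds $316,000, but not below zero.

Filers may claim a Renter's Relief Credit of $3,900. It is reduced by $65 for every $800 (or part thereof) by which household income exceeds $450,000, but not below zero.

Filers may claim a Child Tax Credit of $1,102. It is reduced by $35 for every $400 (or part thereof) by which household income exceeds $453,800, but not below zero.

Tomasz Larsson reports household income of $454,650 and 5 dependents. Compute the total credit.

$13,003

Working Family Credit: base = 5 × $2,700 = $13,500. income exceeds $316,000 by $138,650, which is 139 full-or-partial $1,000 increments; reduction = 139 × $36 = $5,004, leaving $8,496.
Renter's Relief Credit: income exceeds $450,000 by $4,650, which is 6 full-or-partial $800 increments; reduction = 6 × $65 = $390, leaving $3,510.
Child Tax Credit: income exceeds $453,800 by $850, which is 3 full-or-partial $400 increments; reduction = 3 × $35 = $105, leaving $997.
Total: $8,496 + $3,510 + $997 = $13,003.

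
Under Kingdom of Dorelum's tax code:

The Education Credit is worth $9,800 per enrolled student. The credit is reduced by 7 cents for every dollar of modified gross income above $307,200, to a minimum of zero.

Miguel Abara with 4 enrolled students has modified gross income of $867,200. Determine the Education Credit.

$0

Education Credit: base = 4 × $9,800 = $39,200. 7% of the $560,000 excess over $307,200 is $39,200 ≥ base, so the credit is $0.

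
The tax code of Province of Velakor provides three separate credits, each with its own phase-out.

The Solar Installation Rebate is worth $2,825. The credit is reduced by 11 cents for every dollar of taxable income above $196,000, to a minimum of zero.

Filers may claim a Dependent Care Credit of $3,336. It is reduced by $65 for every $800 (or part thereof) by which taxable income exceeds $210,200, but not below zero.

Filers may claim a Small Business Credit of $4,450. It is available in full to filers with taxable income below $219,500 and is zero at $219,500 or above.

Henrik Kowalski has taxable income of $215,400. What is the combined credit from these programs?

$8,022

Solar Installation Rebate: 11% of the $19,400 excess over $196,000 is $2,134; credit = $2,825 − $2,134 = $691.
Dependent Care Credit: income exceeds $210,200 by $5,200, which is 7 full-or-partial $800 increments; reduction = 7 × $65 = $455, leaving $2,881.
Small Business Credit: $215,400 is below the $219,500 cutoff, so the full $4,450 applies.
Total: $691 + $2,881 + $4,450 = $8,022.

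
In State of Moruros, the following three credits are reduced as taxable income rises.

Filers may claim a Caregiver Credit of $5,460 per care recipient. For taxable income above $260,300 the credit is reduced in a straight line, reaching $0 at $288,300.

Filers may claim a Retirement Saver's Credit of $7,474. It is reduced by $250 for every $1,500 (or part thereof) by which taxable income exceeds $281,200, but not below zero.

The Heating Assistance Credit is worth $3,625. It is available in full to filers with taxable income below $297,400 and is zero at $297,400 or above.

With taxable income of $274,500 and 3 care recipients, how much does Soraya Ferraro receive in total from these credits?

$19,172

Caregiver Credit: base = 3 × $5,460 = $16,380. $274,500 is $14,200 into a $28,000 phase-out range, leaving 13,800/28,000 of the credit: $16,380 × 13,800/28,000 = $8,073.
Retirement Saver's Credit: $274,500 is at or below the $281,200 threshold, so the full $7,474 applies.
Heating Assistance Credit: $274,500 is below the $297,400 cutoff, so the full $3,625 applies.
Total: $8,073 + $7,474 + $3,625 = $19,172.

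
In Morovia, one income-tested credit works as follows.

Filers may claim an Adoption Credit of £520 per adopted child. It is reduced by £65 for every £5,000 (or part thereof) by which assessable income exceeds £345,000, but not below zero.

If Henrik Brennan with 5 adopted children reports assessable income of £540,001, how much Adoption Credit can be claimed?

£0

Adoption Credit: base = 5 × £520 = £2,600. income exceeds £345,000 by £195,001 → 40 increments × £65 = £2,600 ≥ base, so the credit is £0.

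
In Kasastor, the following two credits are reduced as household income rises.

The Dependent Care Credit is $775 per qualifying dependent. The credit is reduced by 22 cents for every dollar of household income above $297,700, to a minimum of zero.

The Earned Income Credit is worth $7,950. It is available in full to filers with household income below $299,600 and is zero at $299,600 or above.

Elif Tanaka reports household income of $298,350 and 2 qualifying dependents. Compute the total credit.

$9,357

Dependent Care Credit: base = 2 × $775 = $1,550. 22% of the $650 excess over $297,700 is $143; credit = $1,550 − $143 = $1,407.
Earned Income Credit: $298,350 is below the $299,600 cutoff, so the full $7,950 applies.
Total: $1,407 + $7,950 = $9,357.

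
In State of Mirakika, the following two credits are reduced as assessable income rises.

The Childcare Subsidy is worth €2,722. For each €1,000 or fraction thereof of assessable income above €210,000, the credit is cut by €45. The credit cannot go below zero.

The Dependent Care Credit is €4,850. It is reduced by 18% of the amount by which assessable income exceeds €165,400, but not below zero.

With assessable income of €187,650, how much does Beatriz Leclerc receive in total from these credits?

Childcare Subsidy: €187,650 is at or below the €210,000 threshold, so the full €2,722 applies.
Dependent Care Credit: 18% of the €22,250 excess over €165,400 is €4,005; credit = €4,850 − €4,005 = €845.
Total: €2,722 + €845 = €3,567.

€3,567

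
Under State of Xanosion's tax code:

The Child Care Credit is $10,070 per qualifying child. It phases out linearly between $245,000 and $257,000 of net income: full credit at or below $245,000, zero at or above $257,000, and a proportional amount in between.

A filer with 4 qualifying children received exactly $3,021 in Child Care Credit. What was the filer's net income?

Full credit = 4 × $10,070 = $40,280.
$3,021 is 3,021/40,280 of the full $40,280, so 37,259/40,280 of the $12,000 range has been used: income = $245,000 + $12,000 × 37,259/40,280 = $256,100.

$256,100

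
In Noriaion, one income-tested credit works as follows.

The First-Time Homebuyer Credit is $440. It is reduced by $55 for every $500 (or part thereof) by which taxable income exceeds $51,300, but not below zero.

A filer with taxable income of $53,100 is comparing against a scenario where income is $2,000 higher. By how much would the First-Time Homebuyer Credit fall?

At $53,100 — income exceeds $51,300 by $1,800, which is 4 full-or-partial $500 increments; reduction = 4 × $55 = $220, leaving $220.
At $55,100 — income exceeds $51,300 by $3,800 → 8 increments × $55 = $440 ≥ base, so the credit is $0.
Lost: $220 − $0 = $220.

$220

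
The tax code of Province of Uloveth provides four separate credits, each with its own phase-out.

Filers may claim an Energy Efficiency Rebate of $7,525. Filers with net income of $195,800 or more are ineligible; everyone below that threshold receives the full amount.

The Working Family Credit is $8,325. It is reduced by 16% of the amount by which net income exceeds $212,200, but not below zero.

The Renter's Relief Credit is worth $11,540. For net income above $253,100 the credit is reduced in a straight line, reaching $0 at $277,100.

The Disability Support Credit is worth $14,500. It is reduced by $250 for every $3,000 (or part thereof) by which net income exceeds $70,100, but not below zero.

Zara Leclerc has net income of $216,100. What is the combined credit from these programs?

Energy Efficiency Rebate: $216,100 meets or exceeds the $195,800 cutoff, so the credit is $0.
Working Family Credit: 16% of the $3,900 excess over $212,200 is $624; credit = $8,325 − $624 = $7,701.
Renter's Relief Credit: $216,100 is at or below the $253,100 threshold, so the full $11,540 applies.
Disability Support Credit: income exceeds $70,100 by $146,000, which is 49 full-or-partial $3,000 increments; reduction = 49 × $250 = $12,250, leaving $2,250.
Total: $0 + $7,701 + $11,540 + $2,250 = $21,491.

$21,491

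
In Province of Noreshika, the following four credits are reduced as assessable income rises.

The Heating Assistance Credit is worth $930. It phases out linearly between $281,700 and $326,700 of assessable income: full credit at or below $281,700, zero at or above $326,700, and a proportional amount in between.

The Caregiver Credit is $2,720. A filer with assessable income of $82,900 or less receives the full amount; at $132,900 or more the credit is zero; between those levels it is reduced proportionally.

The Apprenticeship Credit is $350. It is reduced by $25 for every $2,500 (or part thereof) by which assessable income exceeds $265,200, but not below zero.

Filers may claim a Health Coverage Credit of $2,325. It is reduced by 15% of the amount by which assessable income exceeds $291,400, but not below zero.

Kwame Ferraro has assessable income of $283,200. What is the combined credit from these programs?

Heating Assistance Credit: $283,200 is $1,500 into a $45,000 phase-out range, leaving 43,500/45,000 of the credit: $930 × 43,500/45,000 = $899.
Caregiver Credit: $283,200 is at or above $132,900, so the credit is $0.
Apprenticeship Credit: income exceeds $265,200 by $18,000, which is 8 full-or-partial $2,500 increments; reduction = 8 × $25 = $200, leaving $150.
Health Coverage Credit: $283,200 is at or below the $291,400 threshold, so the full $2,325 applies.
Total: $899 + $0 + $150 + $2,325 = $3,374.

$3,374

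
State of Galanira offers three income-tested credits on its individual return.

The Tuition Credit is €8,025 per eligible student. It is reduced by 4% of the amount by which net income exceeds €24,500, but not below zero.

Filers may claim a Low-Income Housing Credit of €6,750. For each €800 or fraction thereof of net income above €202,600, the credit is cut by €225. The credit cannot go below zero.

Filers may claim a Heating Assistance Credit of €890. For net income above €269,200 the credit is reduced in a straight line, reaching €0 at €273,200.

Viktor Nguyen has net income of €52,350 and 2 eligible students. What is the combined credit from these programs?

Tuition Credit: base = 2 × €8,025 = €16,050. 4% of the €27,850 excess over €24,500 is €1,114; credit = €16,050 − €1,114 = €14,936.
Low-Income Housing Credit: €52,350 is at or below the €202,600 threshold, so the full €6,750 applies.
Heating Assistance Credit: €52,350 is at or below the €269,200 threshold, so the full €890 applies.
Total: €14,936 + €6,750 + €890 = €22,576.

€22,576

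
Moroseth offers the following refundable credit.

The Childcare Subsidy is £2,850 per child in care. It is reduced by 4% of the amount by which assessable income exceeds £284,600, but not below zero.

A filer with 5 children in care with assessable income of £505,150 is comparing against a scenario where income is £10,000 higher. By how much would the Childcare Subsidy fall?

£400

At £505,150 — base = 5 × £2,850 = £14,250. 4% of the £220,550 excess over £284,600 is £8,822; credit = £14,250 − £8,822 = £5,428.
At £515,150 — base = 5 × £2,850 = £14,250. 4% of the £230,550 excess over £284,600 is £9,222; credit = £14,250 − £9,222 = £5,028.
Lost: £5,428 − £5,028 = £400.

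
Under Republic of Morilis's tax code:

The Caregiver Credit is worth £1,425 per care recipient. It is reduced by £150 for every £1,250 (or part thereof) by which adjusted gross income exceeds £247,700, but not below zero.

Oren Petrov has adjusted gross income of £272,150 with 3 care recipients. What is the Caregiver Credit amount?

Caregiver Credit: base = 3 × £1,425 = £4,275. income exceeds £247,700 by £24,450, which is 20 full-or-partial £1,250 increments; reduction = 20 × £150 = £3,000, leaving £1,275.

£1,275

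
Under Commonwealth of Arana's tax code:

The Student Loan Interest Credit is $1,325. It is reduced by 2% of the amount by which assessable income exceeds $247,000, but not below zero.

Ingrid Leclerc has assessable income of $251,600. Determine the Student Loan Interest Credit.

$1,233

Student Loan Interest Credit: 2% of the $4,600 excess over $247,000 is $92; credit = $1,325 − $92 = $1,233.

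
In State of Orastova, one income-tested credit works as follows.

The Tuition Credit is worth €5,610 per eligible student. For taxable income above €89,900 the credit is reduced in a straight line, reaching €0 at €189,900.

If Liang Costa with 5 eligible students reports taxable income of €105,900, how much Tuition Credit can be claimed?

Tuition Credit: base = 5 × €5,610 = €28,050. €105,900 is €16,000 into a €100,000 phase-out range, leaving 84,000/100,000 of the credit: €28,050 × 84,000/100,000 = €23,562.

€23,562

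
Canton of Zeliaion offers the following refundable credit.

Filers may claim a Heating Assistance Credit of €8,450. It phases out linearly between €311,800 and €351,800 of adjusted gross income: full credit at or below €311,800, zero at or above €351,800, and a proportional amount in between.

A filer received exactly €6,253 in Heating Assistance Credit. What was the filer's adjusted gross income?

€322,200

€6,253 is 6,253/8,450 of the full €8,450, so 2,197/8,450 of the €40,000 range has been used: income = €311,800 + €40,000 × 2,197/8,450 = €322,200.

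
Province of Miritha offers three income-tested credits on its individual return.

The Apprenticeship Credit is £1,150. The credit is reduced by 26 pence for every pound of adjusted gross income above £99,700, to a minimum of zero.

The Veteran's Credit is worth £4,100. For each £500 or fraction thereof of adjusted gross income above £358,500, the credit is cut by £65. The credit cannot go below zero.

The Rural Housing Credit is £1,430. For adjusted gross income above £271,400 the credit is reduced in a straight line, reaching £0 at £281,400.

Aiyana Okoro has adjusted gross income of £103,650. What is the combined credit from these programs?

£5,653

Apprenticeship Credit: 26% of the £3,950 excess over £99,700 is £1,027; credit = £1,150 − £1,027 = £123.
Veteran's Credit: £103,650 is at or below the £358,500 threshold, so the full £4,100 applies.
Rural Housing Credit: £103,650 is at or below the £271,400 threshold, so the full £1,430 applies.
Total: £123 + £4,100 + £1,430 = £5,653.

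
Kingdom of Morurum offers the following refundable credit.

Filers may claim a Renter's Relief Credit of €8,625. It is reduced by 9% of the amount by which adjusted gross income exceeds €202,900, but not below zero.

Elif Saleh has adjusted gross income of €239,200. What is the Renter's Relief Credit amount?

Renter's Relief Credit: 9% of the €36,300 excess over €202,900 is €3,267; credit = €8,625 − €3,267 = €5,358.

€5,358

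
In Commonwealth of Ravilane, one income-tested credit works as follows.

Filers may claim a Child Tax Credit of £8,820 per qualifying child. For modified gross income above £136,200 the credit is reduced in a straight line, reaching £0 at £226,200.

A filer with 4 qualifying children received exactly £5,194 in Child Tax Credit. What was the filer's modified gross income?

£212,950

Full credit = 4 × £8,820 = £35,280.
£5,194 is 5,194/35,280 of the full £35,280, so 30,086/35,280 of the £90,000 range has been used: income = £136,200 + £90,000 × 30,086/35,280 = £212,950.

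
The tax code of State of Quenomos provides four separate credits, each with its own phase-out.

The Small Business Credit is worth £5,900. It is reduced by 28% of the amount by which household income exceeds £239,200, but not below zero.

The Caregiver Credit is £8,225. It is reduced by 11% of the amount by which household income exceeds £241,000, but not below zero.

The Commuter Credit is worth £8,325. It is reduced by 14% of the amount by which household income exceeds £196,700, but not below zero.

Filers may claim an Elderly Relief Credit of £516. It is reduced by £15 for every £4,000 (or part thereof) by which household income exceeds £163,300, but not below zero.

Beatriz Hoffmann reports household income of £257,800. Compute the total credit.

Small Business Credit: 28% of the £18,600 excess over £239,200 is £5,208; credit = £5,900 − £5,208 = £692.
Caregiver Credit: 11% of the £16,800 excess over £241,000 is £1,848; credit = £8,225 − £1,848 = £6,377.
Commuter Credit: 14% of the £61,100 excess over £196,700 is £8,554 ≥ base, so the credit is £0.
Elderly Relief Credit: income exceeds £163,300 by £94,500, which is 24 full-or-partial £4,000 increments; reduction = 24 × £15 = £360, leaving £156.
Total: £692 + £6,377 + £0 + £156 = £7,225.

£7,225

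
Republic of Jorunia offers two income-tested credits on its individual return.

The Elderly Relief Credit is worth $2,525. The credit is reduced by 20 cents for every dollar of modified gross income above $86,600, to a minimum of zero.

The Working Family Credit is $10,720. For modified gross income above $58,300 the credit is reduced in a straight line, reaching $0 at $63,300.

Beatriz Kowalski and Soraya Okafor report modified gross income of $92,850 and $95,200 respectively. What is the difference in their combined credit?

$470

Beatriz ($92,850): Elderly Relief Credit: 20% of the $6,250 excess over $86,600 is $1,250; credit = $2,525 − $1,250 = $1,275. Working Family Credit: $92,850 is at or above $63,300, so the credit is $0. total $1,275 + $0 = $1,275
Soraya ($95,200): Elderly Relief Credit: 20% of the $8,600 excess over $86,600 is $1,720; credit = $2,525 − $1,720 = $805. Working Family Credit: $95,200 is at or above $63,300, so the credit is $0. total $805 + $0 = $805
Difference: |$1,275 − $805| = $470.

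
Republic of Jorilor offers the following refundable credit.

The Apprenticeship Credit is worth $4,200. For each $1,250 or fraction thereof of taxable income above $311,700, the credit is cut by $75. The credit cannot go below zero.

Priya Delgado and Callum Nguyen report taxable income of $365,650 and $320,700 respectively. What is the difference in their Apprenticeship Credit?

Priya ($365,650): Apprenticeship Credit: income exceeds $311,700 by $53,950, which is 44 full-or-partial $1,250 increments; reduction = 44 × $75 = $3,300, leaving $900.
Callum ($320,700): Apprenticeship Credit: income exceeds $311,700 by $9,000, which is 8 full-or-partial $1,250 increments; reduction = 8 × $75 = $600, leaving $3,600.
Difference: |$900 − $3,600| = $2,700.

$2,700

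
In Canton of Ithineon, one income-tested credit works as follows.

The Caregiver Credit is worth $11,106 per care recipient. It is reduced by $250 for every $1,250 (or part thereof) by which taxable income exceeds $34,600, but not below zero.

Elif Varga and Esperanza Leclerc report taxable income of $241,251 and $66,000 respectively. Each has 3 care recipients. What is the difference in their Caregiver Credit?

$26,818

Elif ($241,251): Caregiver Credit: base = 3 × $11,106 = $33,318. income exceeds $34,600 by $206,651 → 166 increments × $250 = $41,500 ≥ base, so the credit is $0.
Esperanza ($66,000): Caregiver Credit: base = 3 × $11,106 = $33,318. income exceeds $34,600 by $31,400, which is 26 full-or-partial $1,250 increments; reduction = 26 × $250 = $6,500, leaving $26,818.
Difference: |$0 − $26,818| = $26,818.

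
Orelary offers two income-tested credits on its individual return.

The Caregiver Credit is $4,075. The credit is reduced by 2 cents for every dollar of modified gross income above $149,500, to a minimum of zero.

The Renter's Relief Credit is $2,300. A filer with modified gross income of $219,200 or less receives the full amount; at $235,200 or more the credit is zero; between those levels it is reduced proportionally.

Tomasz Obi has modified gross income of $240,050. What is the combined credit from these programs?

Caregiver Credit: 2% of the $90,550 excess over $149,500 is $1,811; credit = $4,075 − $1,811 = $2,264.
Renter's Relief Credit: $240,050 is at or above $235,200, so the credit is $0.
Total: $2,264 + $0 = $2,264.

$2,264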